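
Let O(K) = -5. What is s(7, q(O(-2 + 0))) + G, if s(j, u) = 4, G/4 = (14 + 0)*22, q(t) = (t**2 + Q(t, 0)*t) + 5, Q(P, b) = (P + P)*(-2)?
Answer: 1236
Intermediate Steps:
Q(P, b) = -4*P (Q(P, b) = (2*P)*(-2) = -4*P)
q(t) = 5 - 3*t**2 (q(t) = (t**2 + (-4*t)*t) + 5 = (t**2 - 4*t**2) + 5 = -3*t**2 + 5 = 5 - 3*t**2)
G = 1232 (G = 4*((14 + 0)*22) = 4*(14*22) = 4*308 = 1232)
s(7, q(O(-2 + 0))) + G = 4 + 1232 = 1236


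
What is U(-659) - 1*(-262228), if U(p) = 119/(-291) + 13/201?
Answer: 5112652604/19497 ≈ 2.6223e+5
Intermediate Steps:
U(p) = -6712/19497 (U(p) = 119*(-1/291) + 13*(1/201) = -119/291 + 13/201 = -6712/19497)
U(-659) - 1*(-262228) = -6712/19497 - 1*(-262228) = -6712/19497 + 262228 = 5112652604/19497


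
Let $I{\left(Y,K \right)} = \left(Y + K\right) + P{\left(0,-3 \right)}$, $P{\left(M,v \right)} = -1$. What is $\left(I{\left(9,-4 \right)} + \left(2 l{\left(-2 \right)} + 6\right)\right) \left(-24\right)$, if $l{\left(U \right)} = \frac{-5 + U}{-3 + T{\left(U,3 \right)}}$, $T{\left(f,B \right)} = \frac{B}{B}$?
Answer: $-408$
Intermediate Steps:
$T{\left(f,B \right)} = 1$
$I{\left(Y,K \right)} = -1 + K + Y$ ($I{\left(Y,K \right)} = \left(Y + K\right) - 1 = \left(K + Y\right) - 1 = -1 + K + Y$)
$l{\left(U \right)} = \frac{5}{2} - \frac{U}{2}$ ($l{\left(U \right)} = \frac{-5 + U}{-3 + 1} = \frac{-5 + U}{-2} = \left(-5 + U\right) \left(- \frac{1}{2}\right) = \frac{5}{2} - \frac{U}{2}$)
$\left(I{\left(9,-4 \right)} + \left(2 l{\left(-2 \right)} + 6\right)\right) \left(-24\right) = \left(\left(-1 - 4 + 9\right) + \left(2 \left(\frac{5}{2} - -1\right) + 6\right)\right) \left(-24\right) = \left(4 + \left(2 \left(\frac{5}{2} + 1\right) + 6\right)\right) \left(-24\right) = \left(4 + \left(2 \cdot \frac{7}{2} + 6\right)\right) \left(-24\right) = \left(4 + \left(7 + 6\right)\right) \left(-24\right) = \left(4 + 13\right) \left(-24\right) = 17 \left(-24\right) = -408$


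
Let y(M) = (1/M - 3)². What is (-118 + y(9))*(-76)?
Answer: 675032/81 ≈ 8333.7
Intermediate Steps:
y(M) = (-3 + 1/M)² (y(M) = (1/M - 3)² = (-3 + 1/M)²)
(-118 + y(9))*(-76) = (-118 + (-1 + 3*9)²/9²)*(-76) = (-118 + (-1 + 27)²/81)*(-76) = (-118 + (1/81)*26²)*(-76) = (-118 + (1/81)*676)*(-76) = (-118 + 676/81)*(-76) = -8882/81*(-76) = 675032/81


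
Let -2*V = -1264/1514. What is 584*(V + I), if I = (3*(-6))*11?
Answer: -87348880/757 ≈ -1.1539e+5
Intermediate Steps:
V = 316/757 (V = -(-632)/1514 = -1/2*(-632/757) = 316/757 ≈ 0.41744)
I = -198 (I = -18*11 = -198)
584*(V + I) = 584*(316/757 - 198) = 584*(-149570/757) = -87348880/757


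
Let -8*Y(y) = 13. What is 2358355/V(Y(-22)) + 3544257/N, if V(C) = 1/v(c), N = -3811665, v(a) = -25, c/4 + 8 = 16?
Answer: -74910494607044/1270555 ≈ -5.8959e+7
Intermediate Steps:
c = 32 (c = -32 + 4*16 = -32 + 64 = 32)
Y(y) = -13/8 (Y(y) = -1/8*13 = -13/8)
V(C) = -1/25 (V(C) = 1/(-25) = -1/25)
2358355/V(Y(-22)) + 3544257/N = 2358355/(-1/25) + 3544257/(-3811665) = 2358355*(-25) + 3544257*(-1/3811665) = -58958875 - 1181419/1270555 = -74910494607044/1270555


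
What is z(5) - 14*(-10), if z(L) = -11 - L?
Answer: 124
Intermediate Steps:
z(5) - 14*(-10) = (-11 - 1*5) - 14*(-10) = (-11 - 5) + 140 = -16 + 140 = 124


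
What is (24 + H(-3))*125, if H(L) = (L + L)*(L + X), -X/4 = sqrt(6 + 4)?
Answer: 5250 + 3000*sqrt(10) ≈ 14737.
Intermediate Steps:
X = -4*sqrt(10) (X = -4*sqrt(6 + 4) = -4*sqrt(10) ≈ -12.649)
H(L) = 2*L*(L - 4*sqrt(10)) (H(L) = (L + L)*(L - 4*sqrt(10)) = (2*L)*(L - 4*sqrt(10)) = 2*L*(L - 4*sqrt(10)))
(24 + H(-3))*125 = (24 + 2*(-3)*(-3 - 4*sqrt(10)))*125 = (24 + (18 + 24*sqrt(10)))*125 = (42 + 24*sqrt(10))*125 = 5250 + 3000*sqrt(10)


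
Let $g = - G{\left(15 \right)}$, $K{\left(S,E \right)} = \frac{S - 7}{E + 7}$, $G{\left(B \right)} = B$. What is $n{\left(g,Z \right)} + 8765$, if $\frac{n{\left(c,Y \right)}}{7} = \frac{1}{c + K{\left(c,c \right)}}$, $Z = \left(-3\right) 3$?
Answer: $\frac{61351}{7} \approx 8764.4$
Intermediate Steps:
$Z = -9$
$K{\left(S,E \right)} = \frac{-7 + S}{7 + E}$
$g = -15$ ($g = \left(-1\right) 15 = -15$)
$n{\left(c,Y \right)} = \frac{7}{c + \frac{-7 + c}{7 + c}}$
$n{\left(g,Z \right)} + 8765 = \frac{7 \left(7 - 15\right)}{-7 - 15 - 15 \left(7 - 15\right)} + 8765 = 7 \frac{1}{-7 - 15 - -120} \left(-8\right) + 8765 = 7 \frac{1}{-7 - 15 + 120} \left(-8\right) + 8765 = 7 \cdot \frac{1}{98} \left(-8\right) + 8765 = - \frac{4}{7} + 8765 = \frac{61351}{7}$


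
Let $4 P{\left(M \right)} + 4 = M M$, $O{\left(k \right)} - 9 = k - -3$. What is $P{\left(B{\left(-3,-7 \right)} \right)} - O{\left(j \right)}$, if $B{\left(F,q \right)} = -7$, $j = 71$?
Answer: $- \frac{287}{4} \approx -71.75$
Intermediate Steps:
$O{\left(k \right)} = 12 + k$ ($O{\left(k \right)} = 9 + \left(k - -3\right) = 9 + \left(k + 3\right) = 9 + \left(3 + k\right) = 12 + k$)
$P{\left(M \right)} = -1 + \frac{M^{2}}{4}$ ($P{\left(M \right)} = -1 + \frac{M M}{4} = -1 + \frac{M^{2}}{4}$)
$P{\left(B{\left(-3,-7 \right)} \right)} - O{\left(j \right)} = \left(-1 + \frac{\left(-7\right)^{2}}{4}\right) - \left(12 + 71\right) = \left(-1 + \frac{1}{4} \cdot 49\right) - 83 = \left(-1 + \frac{49}{4}\right) - 83 = \frac{45}{4} - 83 = - \frac{287}{4}$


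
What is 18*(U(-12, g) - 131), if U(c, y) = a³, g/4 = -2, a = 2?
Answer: -2214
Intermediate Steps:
g = -8 (g = 4*(-2) = -8)
U(c, y) = 8 (U(c, y) = 2³ = 8)
18*(U(-12, g) - 131) = 18*(8 - 131) = 18*(-123) = -2214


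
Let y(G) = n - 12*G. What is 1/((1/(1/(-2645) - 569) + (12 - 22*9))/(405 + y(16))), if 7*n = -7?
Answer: -319061272/279933761 ≈ -1.1398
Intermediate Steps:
n = -1 (n = (⅐)*(-7) = -1)
y(G) = -1 - 12*G
1/((1/(1/(-2645) - 569) + (12 - 22*9))/(405 + y(16))) = 1/((1/(1/(-2645) - 569) + (12 - 22*9))/(405 + (-1 - 12*16))) = 1/((1/(-1/2645 - 569) + (12 - 198))/(405 + (-1 - 192))) = 1/((1/(-1505006/2645) - 186)/(405 - 193)) = 1/((-2645/1505006 - 186)/212) = 1/(-279933761/1505006*1/212) = 1/(-279933761/319061272) = -319061272/279933761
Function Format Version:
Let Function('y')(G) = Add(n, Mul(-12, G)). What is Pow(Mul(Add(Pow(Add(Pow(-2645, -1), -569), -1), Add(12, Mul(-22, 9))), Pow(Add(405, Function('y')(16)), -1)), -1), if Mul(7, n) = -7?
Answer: Rational(-319061272, 279933761) ≈ -1.1398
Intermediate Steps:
n = -1 (n = Mul(Rational(1, 7), -7) = -1)
Function('y')(G) = Add(-1, Mul(-12, G))
Pow(Mul(Add(Pow(Add(Pow(-2645, -1), -569), -1), Add(12, Mul(-22, 9))), Pow(Add(405, Function('y')(16)), -1)), -1) = Pow(Mul(Add(Pow(Add(Pow(-2645, -1), -569), -1), Add(12, Mul(-22, 9))), Pow(Add(405, Add(-1, Mul(-12, 16))), -1)), -1) = Pow(Mul(Add(Pow(Add(Rational(-1, 2645), -569), -1), Add(12, -198)), Pow(Add(405, Add(-1, -192)), -1)), -1) = Pow(Mul(Add(Pow(Rational(-1505006, 2645), -1), -186), Pow(Add(405, -193), -1)), -1) = Pow(Mul(Add(Rational(-2645, 1505006), -186), Pow(212, -1)), -1) = Pow(Mul(Rational(-279933761, 1505006), Rational(1, 212)), -1) = Pow(Rational(-279933761, 319061272), -1) = Rational(-319061272, 279933761)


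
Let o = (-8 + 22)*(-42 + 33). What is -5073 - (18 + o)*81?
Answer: 3675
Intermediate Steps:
o = -126 (o = 14*(-9) = -126)
-5073 - (18 + o)*81 = -5073 - (18 - 126)*81 = -5073 - (-108)*81 = -5073 - 1*(-8748) = -5073 + 8748 = 3675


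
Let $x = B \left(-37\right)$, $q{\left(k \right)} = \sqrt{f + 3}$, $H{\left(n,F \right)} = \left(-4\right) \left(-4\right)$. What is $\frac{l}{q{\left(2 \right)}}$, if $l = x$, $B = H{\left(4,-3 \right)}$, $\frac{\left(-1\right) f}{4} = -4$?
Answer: $- \frac{592 \sqrt{19}}{19} \approx -135.81$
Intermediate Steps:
$f = 16$ ($f = \left(-4\right) \left(-4\right) = 16$)
$H{\left(n,F \right)} = 16$
$B = 16$
$q{\left(k \right)} = \sqrt{19}$ ($q{\left(k \right)} = \sqrt{16 + 3} = \sqrt{19}$)
$x = -592$ ($x = 16 \left(-37\right) = -592$)
$l = -592$
$\frac{l}{q{\left(2 \right)}} = \frac{1}{\sqrt{19}} \left(-592\right) = \frac{\sqrt{19}}{19} \left(-592\right) = - \frac{592 \sqrt{19}}{19}$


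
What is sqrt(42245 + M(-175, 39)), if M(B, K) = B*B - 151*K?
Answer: sqrt(66981) ≈ 258.81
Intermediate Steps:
M(B, K) = B**2 - 151*K
sqrt(42245 + M(-175, 39)) = sqrt(42245 + ((-175)**2 - 151*39)) = sqrt(42245 + (30625 - 5889)) = sqrt(42245 + 24736) = sqrt(66981)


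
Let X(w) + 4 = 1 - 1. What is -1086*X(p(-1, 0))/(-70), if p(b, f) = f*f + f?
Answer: -2172/35 ≈ -62.057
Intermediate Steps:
p(b, f) = f + f² (p(b, f) = f² + f = f + f²)
X(w) = -4 (X(w) = -4 + (1 - 1) = -4 + 0 = -4)
-1086*X(p(-1, 0))/(-70) = -(-4344)/(-70) = -(-4344)*(-1)/70 = -1086*2/35 = -2172/35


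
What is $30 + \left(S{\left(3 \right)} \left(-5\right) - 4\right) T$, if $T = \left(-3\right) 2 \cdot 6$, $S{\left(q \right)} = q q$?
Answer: $1794$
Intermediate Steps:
$S{\left(q \right)} = q^{2}$
$T = -36$ ($T = \left(-6\right) 6 = -36$)
$30 + \left(S{\left(3 \right)} \left(-5\right) - 4\right) T = 30 + \left(3^{2} \left(-5\right) - 4\right) \left(-36\right) = 30 + \left(9 \left(-5\right) - 4\right) \left(-36\right) = 30 + \left(-45 - 4\right) \left(-36\right) = 30 - -1764 = 30 + 1764 = 1794$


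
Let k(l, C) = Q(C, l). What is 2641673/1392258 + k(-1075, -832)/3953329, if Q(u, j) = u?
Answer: 10442244120761/5504053926882 ≈ 1.8972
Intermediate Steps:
k(l, C) = C
2641673/1392258 + k(-1075, -832)/3953329 = 2641673/1392258 - 832/3953329 = 10442244120761/5504053926882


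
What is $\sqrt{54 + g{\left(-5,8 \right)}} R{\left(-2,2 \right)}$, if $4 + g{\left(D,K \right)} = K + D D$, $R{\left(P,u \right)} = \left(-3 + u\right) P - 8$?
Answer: $- 6 \sqrt{83} \approx -54.663$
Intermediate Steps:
$R{\left(P,u \right)} = -8 + P \left(-3 + u\right)$ ($R{\left(P,u \right)} = P \left(-3 + u\right) - 8 = -8 + P \left(-3 + u\right)$)
$g{\left(D,K \right)} = -4 + K + D^{2}$ ($g{\left(D,K \right)} = -4 + \left(K + D D\right) = -4 + \left(K + D^{2}\right) = -4 + K + D^{2}$)
$\sqrt{54 + g{\left(-5,8 \right)}} R{\left(-2,2 \right)} = \sqrt{54 + \left(-4 + 8 + \left(-5\right)^{2}\right)} \left(-8 - -6 - 4\right) = \sqrt{54 + \left(-4 + 8 + 25\right)} \left(-8 + 6 - 4\right) = \sqrt{54 + 29} \left(-6\right) = \sqrt{83} \left(-6\right) = - 6 \sqrt{83}$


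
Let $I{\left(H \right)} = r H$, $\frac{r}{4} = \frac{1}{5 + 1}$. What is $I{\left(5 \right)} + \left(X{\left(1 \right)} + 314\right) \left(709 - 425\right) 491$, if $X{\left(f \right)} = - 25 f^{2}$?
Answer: $\frac{120897958}{3} \approx 4.0299 \cdot 10^{7}$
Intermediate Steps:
$r = \frac{2}{3}$ ($r = \frac{4}{5 + 1} = \frac{4}{6} = 4 \cdot \frac{1}{6} = \frac{2}{3} \approx 0.66667$)
$I{\left(H \right)} = \frac{2 H}{3}$
$I{\left(5 \right)} + \left(X{\left(1 \right)} + 314\right) \left(709 - 425\right) 491 = \frac{2}{3} \cdot 5 + \left(- 25 \cdot 1^{2} + 314\right) \left(709 - 425\right) 491 = \frac{10}{3} + \left(\left(-25\right) 1 + 314\right) 284 \cdot 491 = \frac{10}{3} + \left(-25 + 314\right) 284 \cdot 491 = \frac{10}{3} + 289 \cdot 284 \cdot 491 = \frac{10}{3} + 82076 \cdot 491 = \frac{10}{3} + 40299316 = \frac{120897958}{3}$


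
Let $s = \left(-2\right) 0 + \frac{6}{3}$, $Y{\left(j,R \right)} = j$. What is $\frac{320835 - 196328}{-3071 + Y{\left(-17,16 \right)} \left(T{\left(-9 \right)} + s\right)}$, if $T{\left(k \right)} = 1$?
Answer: $- \frac{124507}{3122} \approx -39.88$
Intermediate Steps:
$s = 2$ ($s = 0 + 6 \cdot \frac{1}{3} = 0 + 2 = 2$)
$\frac{320835 - 196328}{-3071 + Y{\left(-17,16 \right)} \left(T{\left(-9 \right)} + s\right)} = \frac{320835 - 196328}{-3071 - 17 \left(1 + 2\right)} = \frac{124507}{-3071 - 51} = \frac{124507}{-3122} = 124507 \left(- \frac{1}{3122}\right) = - \frac{124507}{3122}$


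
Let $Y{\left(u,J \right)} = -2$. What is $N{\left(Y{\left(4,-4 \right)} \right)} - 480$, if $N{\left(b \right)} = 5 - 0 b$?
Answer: $-475$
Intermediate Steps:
$N{\left(b \right)} = 5$ ($N{\left(b \right)} = 5 - 0 = 5 + 0 = 5$)
$N{\left(Y{\left(4,-4 \right)} \right)} - 480 = 5 - 480 = -475$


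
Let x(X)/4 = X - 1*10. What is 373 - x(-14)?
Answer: 469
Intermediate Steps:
x(X) = -40 + 4*X (x(X) = 4*(X - 1*10) = 4*(X - 10) = 4*(-10 + X) = -40 + 4*X)
373 - x(-14) = 373 - (-40 + 4*(-14)) = 373 - (-40 - 56) = 373 - 1*(-96) = 373 + 96 = 469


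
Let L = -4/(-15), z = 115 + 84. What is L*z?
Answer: 796/15 ≈ 53.067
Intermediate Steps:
z = 199
L = 4/15 (L = -4*(-1/15) = 4/15 ≈ 0.26667)
L*z = (4/15)*199 = 796/15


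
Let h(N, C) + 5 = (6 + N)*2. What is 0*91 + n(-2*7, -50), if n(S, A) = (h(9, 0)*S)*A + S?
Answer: 17486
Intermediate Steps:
h(N, C) = 7 + 2*N (h(N, C) = -5 + (6 + N)*2 = -5 + (12 + 2*N) = 7 + 2*N)
n(S, A) = S + 25*A*S (n(S, A) = ((7 + 2*9)*S)*A + S = ((7 + 18)*S)*A + S = (25*S)*A + S = 25*A*S + S = S + 25*A*S)
0*91 + n(-2*7, -50) = 0*91 + (-2*7)*(1 + 25*(-50)) = 0 - 14*(1 - 1250) = 0 - 14*(-1249) = 0 + 17486 = 17486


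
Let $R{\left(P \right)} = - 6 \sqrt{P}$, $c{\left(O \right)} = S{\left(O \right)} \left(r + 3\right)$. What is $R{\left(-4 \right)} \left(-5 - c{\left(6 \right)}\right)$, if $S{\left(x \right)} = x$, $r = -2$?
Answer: $132 i \approx 132.0 i$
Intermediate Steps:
$c{\left(O \right)} = O$ ($c{\left(O \right)} = O \left(-2 + 3\right) = O 1 = O$)
$R{\left(-4 \right)} \left(-5 - c{\left(6 \right)}\right) = - 6 \sqrt{-4} \left(-5 - 6\right) = - 6 \cdot 2 i \left(-5 - 6\right) = - 12 i \left(-11\right) = 132 i$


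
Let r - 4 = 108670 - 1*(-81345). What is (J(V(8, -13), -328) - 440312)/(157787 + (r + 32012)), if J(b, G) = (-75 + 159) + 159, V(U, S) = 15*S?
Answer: -440069/379818 ≈ -1.1586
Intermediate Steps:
r = 190019 (r = 4 + (108670 - 1*(-81345)) = 4 + (108670 + 81345) = 4 + 190015 = 190019)
J(b, G) = 243 (J(b, G) = 84 + 159 = 243)
(J(V(8, -13), -328) - 440312)/(157787 + (r + 32012)) = (243 - 440312)/(157787 + (190019 + 32012)) = -440069/(157787 + 222031) = -440069/379818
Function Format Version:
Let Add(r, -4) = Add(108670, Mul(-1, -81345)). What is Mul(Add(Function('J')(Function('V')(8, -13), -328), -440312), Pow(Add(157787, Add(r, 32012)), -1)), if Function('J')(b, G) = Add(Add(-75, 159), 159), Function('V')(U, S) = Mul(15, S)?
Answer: Rational(-440069, 379818) ≈ -1.1586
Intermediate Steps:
r = 190019 (r = Add(4, Add(108670, Mul(-1, -81345))) = Add(4, Add(108670, 81345)) = Add(4, 190015) = 190019)
Function('J')(b, G) = 243 (Function('J')(b, G) = Add(84, 159) = 243)
Mul(Add(Function('J')(Function('V')(8, -13), -328), -440312), Pow(Add(157787, Add(r, 32012)), -1)) = Mul(Add(243, -440312), Pow(Add(157787, Add(190019, 32012)), -1)) = Mul(-440069, Pow(Add(157787, 222031), -1)) = Mul(-440069, Pow(379818, -1)) = Mul(-440069, Rational(1, 379818)) = Rational(-440069, 379818)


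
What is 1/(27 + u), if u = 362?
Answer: 1/389 ≈ 0.0025707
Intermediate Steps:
1/(27 + u) = 1/(27 + 362) = 1/389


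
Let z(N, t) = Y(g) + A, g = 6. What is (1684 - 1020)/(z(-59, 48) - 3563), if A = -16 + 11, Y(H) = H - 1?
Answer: -664/3563 ≈ -0.18636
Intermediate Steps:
Y(H) = -1 + H
A = -5
z(N, t) = 0 (z(N, t) = (-1 + 6) - 5 = 5 - 5 = 0)
(1684 - 1020)/(z(-59, 48) - 3563) = (1684 - 1020)/(0 - 3563) = 664/(-3563) = 664*(-1/3563) = -664/3563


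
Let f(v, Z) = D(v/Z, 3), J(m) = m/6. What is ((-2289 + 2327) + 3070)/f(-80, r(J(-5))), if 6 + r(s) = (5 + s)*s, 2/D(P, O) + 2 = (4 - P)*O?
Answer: -8127420/341 ≈ -23834.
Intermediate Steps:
D(P, O) = 2/(-2 + O*(4 - P)) (D(P, O) = 2/(-2 + (4 - P)*O) = 2/(-2 + O*(4 - P)))
J(m) = m/6 (J(m) = m*(⅙) = m/6)
r(s) = -6 + s*(5 + s) (r(s) = -6 + (5 + s)*s = -6 + s*(5 + s))
f(v, Z) = -2/(-10 + 3*v/Z) (f(v, Z) = -2/(2 - 4*3 + 3*(v/Z)) = -2/(2 - 12 + 3*v/Z) = -2/(-10 + 3*v/Z))
((-2289 + 2327) + 3070)/f(-80, r(J(-5))) = ((-2289 + 2327) + 3070)/((2*(-6 + ((⅙)*(-5))² + 5*((⅙)*(-5)))/(-3*(-80) + 10*(-6 + ((⅙)*(-5))² + 5*((⅙)*(-5)))))) = (38 + 3070)/((2*(-6 + (-⅚)² + 5*(-⅚))/(240 + 10*(-6 + (-⅚)² + 5*(-⅚))))) = 3108/((2*(-6 + 25/36 - 25/6)/(240 + 10*(-6 + 25/36 - 25/6)))) = 3108/((2*(-341/36)/(240 + 10*(-341/36)))) = 3108/((2*(-341/36)/(240 - 1705/18))) = 3108/((2*(-341/36)/(2615/18))) = 3108/((2*(-341/36)*(18/2615))) = 3108/(-341/2615) = 3108*(-2615/341) = -8127420/341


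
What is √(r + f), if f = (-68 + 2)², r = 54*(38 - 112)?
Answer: 6*√10 ≈ 18.974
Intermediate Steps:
r = -3996 (r = 54*(-74) = -3996)
f = 4356 (f = (-66)² = 4356)
√(r + f) = √(-3996 + 4356) = √360 = 6*√10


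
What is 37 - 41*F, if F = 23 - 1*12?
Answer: -414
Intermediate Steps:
F = 11 (F = 23 - 12 = 11)
37 - 41*F = 37 - 41*11 = 37 - 451 = -414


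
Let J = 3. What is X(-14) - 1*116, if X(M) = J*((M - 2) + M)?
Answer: -206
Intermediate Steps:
X(M) = -6 + 6*M (X(M) = 3*((M - 2) + M) = 3*((-2 + M) + M) = 3*(-2 + 2*M) = -6 + 6*M)
X(-14) - 1*116 = (-6 + 6*(-14)) - 1*116 = (-6 - 84) - 116 = -90 - 116 = -206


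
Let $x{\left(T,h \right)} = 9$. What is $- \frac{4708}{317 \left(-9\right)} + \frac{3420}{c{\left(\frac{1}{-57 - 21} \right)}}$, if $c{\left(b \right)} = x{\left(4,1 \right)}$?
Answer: $\frac{1088848}{2853} \approx 381.65$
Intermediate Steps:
$c{\left(b \right)} = 9$
$- \frac{4708}{317 \left(-9\right)} + \frac{3420}{c{\left(\frac{1}{-57 - 21} \right)}} = - \frac{4708}{317 \left(-9\right)} + \frac{3420}{9} = - \frac{4708}{-2853} + 3420 \cdot \frac{1}{9} = \left(-4708\right) \left(- \frac{1}{2853}\right) + 380 = \frac{4708}{2853} + 380 = \frac{1088848}{2853}$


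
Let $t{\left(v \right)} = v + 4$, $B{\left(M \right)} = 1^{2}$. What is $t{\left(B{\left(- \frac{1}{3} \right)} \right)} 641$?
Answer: $3205$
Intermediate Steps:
$B{\left(M \right)} = 1$
$t{\left(v \right)} = 4 + v$
$t{\left(B{\left(- \frac{1}{3} \right)} \right)} 641 = \left(4 + 1\right) 641 = 5 \cdot 641 = 3205$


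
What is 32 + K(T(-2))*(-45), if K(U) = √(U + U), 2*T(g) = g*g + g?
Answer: 32 - 45*√2 ≈ -31.640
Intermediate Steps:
T(g) = g/2 + g²/2 (T(g) = (g*g + g)/2 = (g² + g)/2 = (g + g²)/2 = g/2 + g²/2)
K(U) = √2*√U (K(U) = √(2*U) = √2*√U)
32 + K(T(-2))*(-45) = 32 + (√2*√((½)*(-2)*(1 - 2)))*(-45) = 32 + (√2*√((½)*(-2)*(-1)))*(-45) = 32 + (√2*√1)*(-45) = 32 + (√2*1)*(-45) = 32 + √2*(-45) = 32 - 45*√2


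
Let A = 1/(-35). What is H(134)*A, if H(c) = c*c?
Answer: -17956/35 ≈ -513.03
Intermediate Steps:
A = -1/35 ≈ -0.028571
H(c) = c²
H(134)*A = 134²*(-1/35) = 17956*(-1/35) = -17956/35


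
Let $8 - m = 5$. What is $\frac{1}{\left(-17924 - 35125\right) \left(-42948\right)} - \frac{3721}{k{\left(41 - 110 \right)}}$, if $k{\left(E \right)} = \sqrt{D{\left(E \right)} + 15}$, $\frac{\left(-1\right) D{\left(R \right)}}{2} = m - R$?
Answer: $\frac{1}{2278348452} + \frac{3721 i \sqrt{129}}{129} \approx 4.3891 \cdot 10^{-10} + 327.62 i$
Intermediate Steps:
$m = 3$ ($m = 8 - 5 = 3$)
$D{\left(R \right)} = -6 + 2 R$ ($D{\left(R \right)} = - 2 \left(3 - R\right) = -6 + 2 R$)
$k{\left(E \right)} = \sqrt{9 + 2 E}$ ($k{\left(E \right)} = \sqrt{\left(-6 + 2 E\right) + 15} = \sqrt{9 + 2 E}$)
$\frac{1}{\left(-17924 - 35125\right) \left(-42948\right)} - \frac{3721}{k{\left(41 - 110 \right)}} = \frac{1}{\left(-17924 - 35125\right) \left(-42948\right)} - \frac{3721}{\sqrt{9 + 2 \left(41 - 110\right)}} = \frac{1}{-53049} \left(- \frac{1}{42948}\right) - \frac{3721}{\sqrt{9 + 2 \left(41 - 110\right)}} = \left(- \frac{1}{53049}\right) \left(- \frac{1}{42948}\right) - \frac{3721}{\sqrt{9 + 2 \left(-69\right)}} = \frac{1}{2278348452} - \frac{3721}{\sqrt{9 - 138}} = \frac{1}{2278348452} - \frac{3721}{\sqrt{-129}} = \frac{1}{2278348452} - \frac{3721}{i \sqrt{129}} = \frac{1}{2278348452} - 3721 \left(- \frac{i \sqrt{129}}{129}\right) = \frac{1}{2278348452} + \frac{3721 i \sqrt{129}}{129}$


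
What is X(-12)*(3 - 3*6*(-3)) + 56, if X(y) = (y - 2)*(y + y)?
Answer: 19208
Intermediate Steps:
X(y) = 2*y*(-2 + y) (X(y) = (-2 + y)*(2*y) = 2*y*(-2 + y))
X(-12)*(3 - 3*6*(-3)) + 56 = (2*(-12)*(-2 - 12))*(3 - 3*6*(-3)) + 56 = (2*(-12)*(-14))*(3 - 18*(-3)) + 56 = 336*(3 + 54) + 56 = 336*57 + 56 = 19152 + 56 = 19208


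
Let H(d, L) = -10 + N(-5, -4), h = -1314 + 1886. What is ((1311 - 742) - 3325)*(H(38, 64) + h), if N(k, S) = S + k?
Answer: -1524068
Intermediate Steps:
h = 572
H(d, L) = -19 (H(d, L) = -10 + (-4 - 5) = -10 - 9 = -19)
((1311 - 742) - 3325)*(H(38, 64) + h) = ((1311 - 742) - 3325)*(-19 + 572) = (569 - 3325)*553 = -2756*553 = -1524068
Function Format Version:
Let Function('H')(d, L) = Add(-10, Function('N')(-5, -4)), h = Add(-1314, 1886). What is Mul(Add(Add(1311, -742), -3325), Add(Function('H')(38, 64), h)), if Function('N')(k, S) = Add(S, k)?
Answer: -1524068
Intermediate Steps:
h = 572
Function('H')(d, L) = -19 (Function('H')(d, L) = Add(-10, Add(-4, -5)) = Add(-10, -9) = -19)
Mul(Add(Add(1311, -742), -3325), Add(Function('H')(38, 64), h)) = Mul(Add(Add(1311, -742), -3325), Add(-19, 572)) = Mul(Add(569, -3325), 553) = Mul(-2756, 553) = -1524068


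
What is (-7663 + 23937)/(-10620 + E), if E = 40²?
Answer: -8137/4510 ≈ -1.8042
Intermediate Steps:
E = 1600
(-7663 + 23937)/(-10620 + E) = (-7663 + 23937)/(-10620 + 1600) = 16274/(-9020) = 16274*(-1/9020) = -8137/4510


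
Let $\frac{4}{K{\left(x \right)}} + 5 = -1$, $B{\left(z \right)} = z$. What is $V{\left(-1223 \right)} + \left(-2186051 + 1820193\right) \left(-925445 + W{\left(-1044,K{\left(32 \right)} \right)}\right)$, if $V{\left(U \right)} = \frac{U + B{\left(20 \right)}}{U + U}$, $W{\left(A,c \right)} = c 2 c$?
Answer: $\frac{7453525031116823}{22014} \approx 3.3858 \cdot 10^{11}$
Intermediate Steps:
$K{\left(x \right)} = - \frac{2}{3}$ ($K{\left(x \right)} = \frac{4}{-5 - 1} = \frac{4}{-6} = 4 \left(- \frac{1}{6}\right) = - \frac{2}{3}$)
$W{\left(A,c \right)} = 2 c^{2}$ ($W{\left(A,c \right)} = 2 c c = 2 c^{2}$)
$V{\left(U \right)} = \frac{20 + U}{2 U}$ ($V{\left(U \right)} = \frac{U + 20}{U + U} = \frac{20 + U}{2 U}$)
$V{\left(-1223 \right)} + \left(-2186051 + 1820193\right) \left(-925445 + W{\left(-1044,K{\left(32 \right)} \right)}\right) = \frac{20 - 1223}{2 \left(-1223\right)} + \left(-2186051 + 1820193\right) \left(-925445 + 2 \left(- \frac{2}{3}\right)^{2}\right) = \frac{1}{2} \left(- \frac{1}{1223}\right) \left(-1203\right) - 365858 \left(-925445 + 2 \cdot \frac{4}{9}\right) = \frac{1203}{2446} - 365858 \left(-925445 + \frac{8}{9}\right) = \frac{1203}{2446} - - \frac{3047230184426}{9} = \frac{1203}{2446} + \frac{3047230184426}{9} = \frac{7453525031116823}{22014}$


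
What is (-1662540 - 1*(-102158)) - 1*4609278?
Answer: -6169660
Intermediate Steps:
(-1662540 - 1*(-102158)) - 1*4609278 = (-1662540 + 102158) - 4609278 = -1560382 - 4609278 = -6169660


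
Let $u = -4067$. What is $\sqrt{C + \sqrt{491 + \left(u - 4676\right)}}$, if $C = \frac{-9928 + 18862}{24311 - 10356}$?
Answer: $\frac{\sqrt{124673970 + 389484050 i \sqrt{2063}}}{13955} \approx 6.7632 + 6.7158 i$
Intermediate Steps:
$C = \frac{8934}{13955} \approx 0.6402$
$\sqrt{C + \sqrt{491 + \left(u - 4676\right)}} = \sqrt{\frac{8934}{13955} + \sqrt{491 - 8743}} = \sqrt{\frac{8934}{13955} + \sqrt{-8252}} = \sqrt{\frac{8934}{13955} + 2 i \sqrt{2063}}$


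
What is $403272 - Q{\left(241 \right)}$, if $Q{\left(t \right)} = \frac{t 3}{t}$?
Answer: $403269$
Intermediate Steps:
$Q{\left(t \right)} = 3$ ($Q{\left(t \right)} = \frac{3 t}{t} = 3$)
$403272 - Q{\left(241 \right)} = 403272 - 3 = 403269$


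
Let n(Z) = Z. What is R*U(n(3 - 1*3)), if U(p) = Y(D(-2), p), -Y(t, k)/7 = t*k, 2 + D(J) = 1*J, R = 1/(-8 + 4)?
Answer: 0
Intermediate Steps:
R = -1/4 (R = 1/(-4) = -1/4 ≈ -0.25000)
D(J) = -2 + J (D(J) = -2 + 1*J = -2 + J)
Y(t, k) = -7*k*t (Y(t, k) = -7*t*k = -7*k*t)
U(p) = 28*p (U(p) = -7*p*(-2 - 2) = -7*p*(-4) = 28*p)
R*U(n(3 - 1*3)) = -7*(3 - 1*3) = -7*(3 - 3) = -7*0 = -1/4*0 = 0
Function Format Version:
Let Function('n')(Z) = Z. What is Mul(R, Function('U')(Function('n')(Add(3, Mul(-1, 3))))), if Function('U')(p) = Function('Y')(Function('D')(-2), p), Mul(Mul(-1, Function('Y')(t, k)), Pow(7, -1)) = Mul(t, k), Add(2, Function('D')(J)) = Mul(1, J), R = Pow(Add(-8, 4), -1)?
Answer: 0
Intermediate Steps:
R = Rational(-1, 4) (R = Pow(-4, -1) = Rational(-1, 4) ≈ -0.25000)
Function('D')(J) = Add(-2, J) (Function('D')(J) = Add(-2, Mul(1, J)) = Add(-2, J))
Function('Y')(t, k) = Mul(-7, k, t) (Function('Y')(t, k) = Mul(-7, Mul(t, k)) = Mul(-7, Mul(k, t)) = Mul(-7, k, t))
Function('U')(p) = Mul(28, p) (Function('U')(p) = Mul(-7, p, Add(-2, -2)) = Mul(-7, p, -4) = Mul(28, p))
Mul(R, Function('U')(Function('n')(Add(3, Mul(-1, 3))))) = Mul(Rational(-1, 4), Mul(28, Add(3, Mul(-1, 3)))) = Mul(Rational(-1, 4), Mul(28, Add(3, -3))) = Mul(Rational(-1, 4), Mul(28, 0)) = Mul(Rational(-1, 4), 0) = 0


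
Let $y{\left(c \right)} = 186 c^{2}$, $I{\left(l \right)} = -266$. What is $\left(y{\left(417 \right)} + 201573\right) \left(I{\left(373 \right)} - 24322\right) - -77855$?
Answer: $-800214587221$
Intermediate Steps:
$\left(y{\left(417 \right)} + 201573\right) \left(I{\left(373 \right)} - 24322\right) - -77855 = \left(186 \cdot 417^{2} + 201573\right) \left(-266 - 24322\right) - -77855 = \left(186 \cdot 173889 + 201573\right) \left(-24588\right) + 77855 = \left(32343354 + 201573\right) \left(-24588\right) + 77855 = 32544927 \left(-24588\right) + 77855 = -800214665076 + 77855 = -800214587221$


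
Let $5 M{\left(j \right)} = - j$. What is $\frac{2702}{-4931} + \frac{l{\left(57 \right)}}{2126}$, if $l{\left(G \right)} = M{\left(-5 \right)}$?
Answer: $- \frac{5739521}{10483306} \approx -0.54749$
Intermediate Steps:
$M{\left(j \right)} = - \frac{j}{5}$ ($M{\left(j \right)} = \frac{\left(-1\right) j}{5} = - \frac{j}{5}$)
$l{\left(G \right)} = 1$ ($l{\left(G \right)} = \left(- \frac{1}{5}\right) \left(-5\right) = 1$)
$\frac{2702}{-4931} + \frac{l{\left(57 \right)}}{2126} = \frac{2702}{-4931} + 1 \cdot \frac{1}{2126} = 2702 \left(- \frac{1}{4931}\right) + 1 \cdot \frac{1}{2126} = - \frac{2702}{4931} + \frac{1}{2126} = - \frac{5739521}{10483306}$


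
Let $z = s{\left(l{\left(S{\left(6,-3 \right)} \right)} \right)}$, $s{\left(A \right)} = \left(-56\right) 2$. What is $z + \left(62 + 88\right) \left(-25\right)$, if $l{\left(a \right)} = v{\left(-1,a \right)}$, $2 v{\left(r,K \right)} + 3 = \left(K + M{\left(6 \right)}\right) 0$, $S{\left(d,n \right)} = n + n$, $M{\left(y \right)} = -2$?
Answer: $-3862$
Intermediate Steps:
$S{\left(d,n \right)} = 2 n$
$v{\left(r,K \right)} = - \frac{3}{2}$ ($v{\left(r,K \right)} = - \frac{3}{2} + \frac{\left(K - 2\right) 0}{2} = - \frac{3}{2} + \frac{\left(-2 + K\right) 0}{2} = - \frac{3}{2} + \frac{1}{2} \cdot 0 = - \frac{3}{2} + 0 = - \frac{3}{2}$)
$l{\left(a \right)} = - \frac{3}{2}$
$s{\left(A \right)} = -112$
$z = -112$
$z + \left(62 + 88\right) \left(-25\right) = -112 + \left(62 + 88\right) \left(-25\right) = -112 + 150 \left(-25\right) = -112 - 3750 = -3862$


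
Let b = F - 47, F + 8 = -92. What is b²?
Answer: 21609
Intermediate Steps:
F = -100 (F = -8 - 92 = -100)
b = -147 (b = -100 - 47 = -147)
b² = (-147)² = 21609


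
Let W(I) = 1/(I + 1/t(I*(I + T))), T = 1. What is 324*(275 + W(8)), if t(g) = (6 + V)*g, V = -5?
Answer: 51434028/577 ≈ 89140.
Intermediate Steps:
t(g) = g (t(g) = (6 - 5)*g = 1*g = g)
W(I) = 1/(I + 1/(I*(1 + I))) (W(I) = 1/(I + 1/(I*(I + 1))) = 1/(I + 1/(I*(1 + I))))
324*(275 + W(8)) = 324*(275 + 8*(1 + 8)/(1 + 8²*(1 + 8))) = 324*(275 + 8*9/(1 + 64*9)) = 324*(275 + 8*9/(1 + 576)) = 324*(275 + 8*9/577) = 324*(275 + 8*(1/577)*9) = 324*(275 + 72/577) = 324*(158747/577) = 51434028/577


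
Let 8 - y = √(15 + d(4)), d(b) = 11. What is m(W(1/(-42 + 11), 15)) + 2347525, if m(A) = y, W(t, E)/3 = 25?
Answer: 2347533 - √26 ≈ 2.3475e+6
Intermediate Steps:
W(t, E) = 75 (W(t, E) = 3*25 = 75)
y = 8 - √26 (y = 8 - √(15 + 11) = 8 - √26 ≈ 2.9010)
m(A) = 8 - √26
m(W(1/(-42 + 11), 15)) + 2347525 = (8 - √26) + 2347525 = 2347533 - √26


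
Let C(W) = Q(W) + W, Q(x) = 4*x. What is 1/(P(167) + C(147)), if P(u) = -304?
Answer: 1/431 ≈ 0.0023202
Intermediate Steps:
C(W) = 5*W (C(W) = 4*W + W = 5*W)
1/(P(167) + C(147)) = 1/(-304 + 5*147) = 1/(-304 + 735) = 1/431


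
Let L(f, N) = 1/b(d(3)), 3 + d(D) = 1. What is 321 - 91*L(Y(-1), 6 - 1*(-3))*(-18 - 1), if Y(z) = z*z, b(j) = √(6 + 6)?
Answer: 321 + 1729*√3/6 ≈ 820.12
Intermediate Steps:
d(D) = -2 (d(D) = -3 + 1 = -2)
b(j) = 2*√3 (b(j) = √12 = 2*√3)
Y(z) = z²
L(f, N) = √3/6 (L(f, N) = 1/(2*√3) = √3/6)
321 - 91*L(Y(-1), 6 - 1*(-3))*(-18 - 1) = 321 - 91*√3/6*(-18 - 1) = 321 - 91*√3/6*(-19) = 321 - (-1729)*√3/6 = 321 + 1729*√3/6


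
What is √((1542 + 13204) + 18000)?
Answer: √32746 ≈ 180.96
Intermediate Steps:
√((1542 + 13204) + 18000) = √(14746 + 18000) = √32746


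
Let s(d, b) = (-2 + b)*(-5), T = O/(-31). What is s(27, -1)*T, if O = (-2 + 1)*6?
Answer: 90/31 ≈ 2.9032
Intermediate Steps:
O = -6 (O = -1*6 = -6)
T = 6/31 (T = -6/(-31) = -6*(-1/31) = 6/31 ≈ 0.19355)
s(d, b) = 10 - 5*b
s(27, -1)*T = (10 - 5*(-1))*(6/31) = (10 + 5)*(6/31) = 15*(6/31) = 90/31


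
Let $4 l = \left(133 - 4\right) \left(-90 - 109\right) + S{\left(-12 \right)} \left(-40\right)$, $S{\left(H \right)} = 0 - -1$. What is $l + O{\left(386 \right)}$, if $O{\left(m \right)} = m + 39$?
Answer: $- \frac{24011}{4} \approx -6002.8$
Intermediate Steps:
$O{\left(m \right)} = 39 + m$
$S{\left(H \right)} = 1$ ($S{\left(H \right)} = 0 + 1 = 1$)
$l = - \frac{25711}{4}$ ($l = \frac{\left(133 - 4\right) \left(-90 - 109\right) + 1 \left(-40\right)}{4} = \frac{129 \left(-199\right) - 40}{4} = \frac{-25671 - 40}{4} = \frac{1}{4} \left(-25711\right) = - \frac{25711}{4} \approx -6427.8$)
$l + O{\left(386 \right)} = - \frac{25711}{4} + \left(39 + 386\right) = - \frac{25711}{4} + 425 = - \frac{24011}{4}$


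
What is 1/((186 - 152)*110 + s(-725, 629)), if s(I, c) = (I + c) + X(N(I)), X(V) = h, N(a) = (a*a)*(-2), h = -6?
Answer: 1/3638 ≈ 0.00027488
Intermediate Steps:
N(a) = -2*a**2 (N(a) = a**2*(-2) = -2*a**2)
X(V) = -6
s(I, c) = -6 + I + c (s(I, c) = (I + c) - 6 = -6 + I + c)
1/((186 - 152)*110 + s(-725, 629)) = 1/((186 - 152)*110 + (-6 - 725 + 629)) = 1/(34*110 - 102) = 1/(3740 - 102) = 1/3638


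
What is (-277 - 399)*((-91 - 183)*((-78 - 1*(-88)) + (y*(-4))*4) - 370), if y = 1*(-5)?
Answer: 16920280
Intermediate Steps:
y = -5
(-277 - 399)*((-91 - 183)*((-78 - 1*(-88)) + (y*(-4))*4) - 370) = (-277 - 399)*((-91 - 183)*((-78 - 1*(-88)) - 5*(-4)*4) - 370) = -676*(-274*((-78 + 88) + 20*4) - 370) = -676*(-274*(10 + 80) - 370) = -676*(-274*90 - 370) = -676*(-24660 - 370) = -676*(-25030) = 16920280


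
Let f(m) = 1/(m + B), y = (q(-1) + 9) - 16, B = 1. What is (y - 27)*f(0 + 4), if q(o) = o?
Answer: -7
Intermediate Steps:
y = -8 (y = (-1 + 9) - 16 = 8 - 16 = -8)
f(m) = 1/(1 + m) (f(m) = 1/(m + 1) = 1/(1 + m))
(y - 27)*f(0 + 4) = (-8 - 27)/(1 + (0 + 4)) = -35/(1 + 4) = -35/5 = -35*⅕ = -7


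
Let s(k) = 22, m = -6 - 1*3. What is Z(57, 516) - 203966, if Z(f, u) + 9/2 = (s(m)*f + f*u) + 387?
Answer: -345835/2 ≈ -1.7292e+5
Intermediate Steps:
m = -9 (m = -6 - 3 = -9)
Z(f, u) = 765/2 + 22*f + f*u (Z(f, u) = -9/2 + ((22*f + f*u) + 387) = -9/2 + (387 + 22*f + f*u) = 765/2 + 22*f + f*u)
Z(57, 516) - 203966 = (765/2 + 22*57 + 57*516) - 203966 = (765/2 + 1254 + 29412) - 203966 = 62097/2 - 203966 = -345835/2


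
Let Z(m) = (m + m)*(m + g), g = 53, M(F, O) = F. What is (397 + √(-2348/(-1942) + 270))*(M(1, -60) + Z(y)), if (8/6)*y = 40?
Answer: 1977457 + 19924*√15981689/971 ≈ 2.0595e+6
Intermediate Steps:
y = 30 (y = (¾)*40 = 30)
Z(m) = 2*m*(53 + m) (Z(m) = (m + m)*(m + 53) = (2*m)*(53 + m) = 2*m*(53 + m))
(397 + √(-2348/(-1942) + 270))*(M(1, -60) + Z(y)) = (397 + √(-2348/(-1942) + 270))*(1 + 2*30*(53 + 30)) = (397 + √(-2348*(-1/1942) + 270))*(1 + 2*30*83) = (397 + √(1174/971 + 270))*(1 + 4980) = (397 + √(263344/971))*4981 = (397 + 4*√15981689/971)*4981 = 1977457 + 19924*√15981689/971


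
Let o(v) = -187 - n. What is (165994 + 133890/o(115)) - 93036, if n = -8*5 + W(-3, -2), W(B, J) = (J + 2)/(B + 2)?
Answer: 3530312/49 ≈ 72047.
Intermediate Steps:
W(B, J) = (2 + J)/(2 + B)
n = -40 (n = -8*5 + (2 - 2)/(2 - 3) = -40 + 0/(-1) = -40 - 1*0 = -40 + 0 = -40)
o(v) = -147 (o(v) = -187 - 1*(-40) = -187 + 40 = -147)
(165994 + 133890/o(115)) - 93036 = (165994 + 133890/(-147)) - 93036 = (165994 + 133890*(-1/147)) - 93036 = (165994 - 44630/49) - 93036 = 8089076/49 - 93036 = 3530312/49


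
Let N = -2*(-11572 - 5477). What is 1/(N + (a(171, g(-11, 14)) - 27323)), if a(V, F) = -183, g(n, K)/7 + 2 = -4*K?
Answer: 1/6592 ≈ 0.00015170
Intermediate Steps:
g(n, K) = -14 - 28*K (g(n, K) = -14 + 7*(-4*K) = -14 - 28*K)
N = 34098 (N = -2*(-17049) = -1*(-34098) = 34098)
1/(N + (a(171, g(-11, 14)) - 27323)) = 1/(34098 + (-183 - 27323)) = 1/(34098 - 27506) = 1/6592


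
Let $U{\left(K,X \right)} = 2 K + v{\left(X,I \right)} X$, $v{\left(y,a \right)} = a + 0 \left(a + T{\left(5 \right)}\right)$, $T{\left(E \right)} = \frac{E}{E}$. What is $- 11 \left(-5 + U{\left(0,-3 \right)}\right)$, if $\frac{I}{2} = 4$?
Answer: $319$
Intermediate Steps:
$T{\left(E \right)} = 1$
$I = 8$ ($I = 2 \cdot 4 = 8$)
$v{\left(y,a \right)} = a$ ($v{\left(y,a \right)} = a + 0 \left(a + 1\right) = a + 0 \left(1 + a\right) = a + 0 = a$)
$U{\left(K,X \right)} = 2 K + 8 X$
$- 11 \left(-5 + U{\left(0,-3 \right)}\right) = - 11 \left(-5 + \left(2 \cdot 0 + 8 \left(-3\right)\right)\right) = - 11 \left(-5 + \left(0 - 24\right)\right) = - 11 \left(-5 - 24\right) = \left(-11\right) \left(-29\right) = 319$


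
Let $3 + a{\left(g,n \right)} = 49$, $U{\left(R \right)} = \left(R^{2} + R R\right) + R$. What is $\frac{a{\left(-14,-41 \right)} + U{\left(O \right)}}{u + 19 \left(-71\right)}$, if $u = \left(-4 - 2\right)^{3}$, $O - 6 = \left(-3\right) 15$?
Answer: $- \frac{3049}{1565} \approx -1.9482$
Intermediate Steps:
$O = -39$ ($O = 6 - 45 = -39$)
$U{\left(R \right)} = R + 2 R^{2}$ ($U{\left(R \right)} = \left(R^{2} + R^{2}\right) + R = 2 R^{2} + R = R + 2 R^{2}$)
$a{\left(g,n \right)} = 46$ ($a{\left(g,n \right)} = -3 + 49 = 46$)
$u = -216$ ($u = \left(-6\right)^{3} = -216$)
$\frac{a{\left(-14,-41 \right)} + U{\left(O \right)}}{u + 19 \left(-71\right)} = \frac{46 - 39 \left(1 + 2 \left(-39\right)\right)}{-216 + 19 \left(-71\right)} = \frac{46 - 39 \left(1 - 78\right)}{-216 - 1349} = \frac{46 - -3003}{-1565} = \left(46 + 3003\right) \left(- \frac{1}{1565}\right) = 3049 \left(- \frac{1}{1565}\right) = - \frac{3049}{1565}$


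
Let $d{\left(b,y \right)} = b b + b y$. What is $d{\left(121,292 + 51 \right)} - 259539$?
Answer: $-203395$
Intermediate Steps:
$d{\left(b,y \right)} = b^{2} + b y$
$d{\left(121,292 + 51 \right)} - 259539 = 121 \left(121 + \left(292 + 51\right)\right) - 259539 = 121 \left(121 + 343\right) - 259539 = 121 \cdot 464 - 259539 = 56144 - 259539 = -203395$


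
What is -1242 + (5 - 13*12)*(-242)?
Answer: 35300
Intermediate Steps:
-1242 + (5 - 13*12)*(-242) = -1242 + (5 - 156)*(-242) = -1242 - 151*(-242) = -1242 + 36542 = 35300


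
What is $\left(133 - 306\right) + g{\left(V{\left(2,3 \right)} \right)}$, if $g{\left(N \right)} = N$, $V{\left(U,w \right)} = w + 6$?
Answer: $-164$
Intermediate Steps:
$V{\left(U,w \right)} = 6 + w$
$\left(133 - 306\right) + g{\left(V{\left(2,3 \right)} \right)} = \left(133 - 306\right) + \left(6 + 3\right) = -173 + 9 = -164$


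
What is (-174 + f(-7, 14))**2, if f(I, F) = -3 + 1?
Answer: 30976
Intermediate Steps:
f(I, F) = -2
(-174 + f(-7, 14))**2 = (-174 - 2)**2 = (-176)**2 = 30976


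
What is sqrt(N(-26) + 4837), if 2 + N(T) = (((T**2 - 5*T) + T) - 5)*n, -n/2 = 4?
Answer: I*sqrt(1365) ≈ 36.946*I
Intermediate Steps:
n = -8 (n = -2*4 = -8)
N(T) = 38 - 8*T**2 + 32*T (N(T) = -2 + (((T**2 - 5*T) + T) - 5)*(-8) = -2 + ((T**2 - 4*T) - 5)*(-8) = -2 + (-5 + T**2 - 4*T)*(-8) = -2 + (40 - 8*T**2 + 32*T) = 38 - 8*T**2 + 32*T)
sqrt(N(-26) + 4837) = sqrt((38 - 8*(-26)**2 + 32*(-26)) + 4837) = sqrt((38 - 8*676 - 832) + 4837) = sqrt((38 - 5408 - 832) + 4837) = sqrt(-6202 + 4837) = sqrt(-1365) = I*sqrt(1365)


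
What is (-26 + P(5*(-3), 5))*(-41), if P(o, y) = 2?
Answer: 984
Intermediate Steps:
(-26 + P(5*(-3), 5))*(-41) = (-26 + 2)*(-41) = -24*(-41) = 984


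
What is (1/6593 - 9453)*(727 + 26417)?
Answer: -1691712558432/6593 ≈ -2.5659e+8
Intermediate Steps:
(1/6593 - 9453)*(727 + 26417) = (1/6593 - 9453)*27144 = -62323628/6593*27144 = -1691712558432/6593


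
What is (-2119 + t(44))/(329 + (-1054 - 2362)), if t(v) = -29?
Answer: 716/1029 ≈ 0.69582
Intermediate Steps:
(-2119 + t(44))/(329 + (-1054 - 2362)) = (-2119 - 29)/(329 + (-1054 - 2362)) = -2148/(329 - 3416) = -2148/(-3087) = -2148*(-1/3087) = 716/1029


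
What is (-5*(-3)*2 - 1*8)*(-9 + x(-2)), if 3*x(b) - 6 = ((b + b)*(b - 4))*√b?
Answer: -154 + 176*I*√2 ≈ -154.0 + 248.9*I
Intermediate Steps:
x(b) = 2 + 2*b^(3/2)*(-4 + b)/3 (x(b) = 2 + (((b + b)*(b - 4))*√b)/3 = 2 + (((2*b)*(-4 + b))*√b)/3 = 2 + ((2*b*(-4 + b))*√b)/3 = 2 + (2*b^(3/2)*(-4 + b))/3 = 2 + 2*b^(3/2)*(-4 + b)/3)
(-5*(-3)*2 - 1*8)*(-9 + x(-2)) = (-5*(-3)*2 - 1*8)*(-9 + (2 - (-16)*I*√2/3 + 2*(-2)^(5/2)/3)) = (15*2 - 8)*(-9 + (2 - (-16)*I*√2/3 + 2*(4*I*√2)/3)) = (30 - 8)*(-9 + (2 + 16*I*√2/3 + 8*I*√2/3)) = 22*(-9 + (2 + 8*I*√2)) = 22*(-7 + 8*I*√2) = -154 + 176*I*√2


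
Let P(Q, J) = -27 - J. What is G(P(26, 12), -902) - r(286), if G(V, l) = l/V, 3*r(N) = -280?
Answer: 1514/13 ≈ 116.46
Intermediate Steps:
r(N) = -280/3 (r(N) = (⅓)*(-280) = -280/3)
G(P(26, 12), -902) - r(286) = -902/(-27 - 1*12) - 1*(-280/3) = -902/(-27 - 12) + 280/3 = -902/(-39) + 280/3 = -902*(-1/39) + 280/3 = 902/39 + 280/3 = 1514/13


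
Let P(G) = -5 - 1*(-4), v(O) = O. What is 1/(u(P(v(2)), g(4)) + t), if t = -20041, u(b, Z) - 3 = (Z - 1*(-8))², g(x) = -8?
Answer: -1/20038 ≈ -4.9905e-5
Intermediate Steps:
P(G) = -1 (P(G) = -5 + 4 = -1)
u(b, Z) = 3 + (8 + Z)² (u(b, Z) = 3 + (Z - 1*(-8))² = 3 + (Z + 8)² = 3 + (8 + Z)²)
1/(u(P(v(2)), g(4)) + t) = 1/((3 + (8 - 8)²) - 20041) = 1/((3 + 0²) - 20041) = 1/((3 + 0) - 20041) = 1/(3 - 20041) = 1/(-20038) = -1/20038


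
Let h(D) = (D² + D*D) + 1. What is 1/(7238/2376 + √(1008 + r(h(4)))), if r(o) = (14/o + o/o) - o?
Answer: -390852/124088485 + 3888*√1063326/124088485 ≈ 0.029160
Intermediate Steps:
h(D) = 1 + 2*D² (h(D) = (D² + D²) + 1 = 2*D² + 1 = 1 + 2*D²)
r(o) = 1 - o + 14/o (r(o) = (14/o + 1) - o = (1 + 14/o) - o = 1 - o + 14/o)
1/(7238/2376 + √(1008 + r(h(4)))) = 1/(7238/2376 + √(1008 + (1 - (1 + 2*4²) + 14/(1 + 2*4²)))) = 1/(7238*(1/2376) + √(1008 + (1 - (1 + 2*16) + 14/(1 + 2*16)))) = 1/(329/108 + √(1008 + (1 - (1 + 32) + 14/(1 + 32)))) = 1/(329/108 + √(1008 + (1 - 1*33 + 14/33))) = 1/(329/108 + √(1008 + (1 - 33 + 14*(1/33)))) = 1/(329/108 + √(1008 + (1 - 33 + 14/33))) = 1/(329/108 + √(1008 - 1042/33)) = 1/(329/108 + √(32222/33)) = 1/(329/108 + √1063326/33)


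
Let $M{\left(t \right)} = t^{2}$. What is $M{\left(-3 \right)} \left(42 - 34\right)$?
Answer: $72$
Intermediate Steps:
$M{\left(-3 \right)} \left(42 - 34\right) = \left(-3\right)^{2} \left(42 - 34\right) = 9 \cdot 8 = 72$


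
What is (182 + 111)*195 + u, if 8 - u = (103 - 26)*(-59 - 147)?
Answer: 73005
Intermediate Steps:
u = 15870 (u = 8 - (103 - 26)*(-59 - 147) = 8 - 77*(-206) = 8 - 1*(-15862) = 8 + 15862 = 15870)
(182 + 111)*195 + u = (182 + 111)*195 + 15870 = 293*195 + 15870 = 57135 + 15870 = 73005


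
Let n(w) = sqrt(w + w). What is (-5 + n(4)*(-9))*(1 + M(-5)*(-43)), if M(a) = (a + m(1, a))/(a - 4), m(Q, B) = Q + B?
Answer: 210 + 756*sqrt(2) ≈ 1279.1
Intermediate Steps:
m(Q, B) = B + Q
M(a) = (1 + 2*a)/(-4 + a) (M(a) = (a + (a + 1))/(a - 4) = (a + (1 + a))/(-4 + a) = (1 + 2*a)/(-4 + a))
n(w) = sqrt(2)*sqrt(w) (n(w) = sqrt(2*w) = sqrt(2)*sqrt(w))
(-5 + n(4)*(-9))*(1 + M(-5)*(-43)) = (-5 + (sqrt(2)*sqrt(4))*(-9))*(1 + ((1 + 2*(-5))/(-4 - 5))*(-43)) = (-5 + (sqrt(2)*2)*(-9))*(1 + ((1 - 10)/(-9))*(-43)) = (-5 + (2*sqrt(2))*(-9))*(1 - 1/9*(-9)*(-43)) = (-5 - 18*sqrt(2))*(1 + 1*(-43)) = (-5 - 18*sqrt(2))*(1 - 43) = (-5 - 18*sqrt(2))*(-42) = 210 + 756*sqrt(2)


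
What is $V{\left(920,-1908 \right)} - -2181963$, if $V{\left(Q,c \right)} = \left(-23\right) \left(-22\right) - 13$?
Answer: $2182456$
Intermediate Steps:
$V{\left(Q,c \right)} = 493$ ($V{\left(Q,c \right)} = 506 - 13 = 493$)
$V{\left(920,-1908 \right)} - -2181963 = 493 - -2181963 = 493 + 2181963 = 2182456$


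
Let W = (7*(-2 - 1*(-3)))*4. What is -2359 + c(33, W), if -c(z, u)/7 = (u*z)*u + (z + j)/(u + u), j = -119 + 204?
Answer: -733911/4 ≈ -1.8348e+5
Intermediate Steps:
j = 85
W = 28 (W = (7*(-2 + 3))*4 = (7*1)*4 = 7*4 = 28)
c(z, u) = -7*z*u**2 - 7*(85 + z)/(2*u) (c(z, u) = -7*((u*z)*u + (z + 85)/(u + u)) = -7*(z*u**2 + (85 + z)/((2*u))) = -7*(z*u**2 + (85 + z)*(1/(2*u))) = -7*(z*u**2 + (85 + z)/(2*u)) = -7*z*u**2 - 7*(85 + z)/(2*u))
-2359 + c(33, W) = -2359 + (7/2)*(-85 - 1*33 - 2*33*28**3)/28 = -2359 + (7/2)*(1/28)*(-85 - 33 - 2*33*21952) = -2359 + (7/2)*(1/28)*(-85 - 33 - 1448832) = -2359 + (7/2)*(1/28)*(-1448950) = -2359 - 724475/4 = -733911/4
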